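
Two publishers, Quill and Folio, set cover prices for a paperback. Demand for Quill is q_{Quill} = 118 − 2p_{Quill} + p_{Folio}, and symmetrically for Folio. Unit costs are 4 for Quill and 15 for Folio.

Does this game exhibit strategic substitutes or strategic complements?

Quill's profit: π = (p_{Quill} − 4)(118 − 2p_{Quill} + p_{Folio}).
∂π/∂p_{Quill} = 126 − 4p_{Quill} + p_{Folio} = 0 ⇒ p_{Quill} = 31.5 + 0.25p_{Folio}.
The best-response slope dp_{Quill}/dp_{Folio} = 0.25 > 0: the reaction function is upward-sloping, so the choices are strategic complements.

strategic complements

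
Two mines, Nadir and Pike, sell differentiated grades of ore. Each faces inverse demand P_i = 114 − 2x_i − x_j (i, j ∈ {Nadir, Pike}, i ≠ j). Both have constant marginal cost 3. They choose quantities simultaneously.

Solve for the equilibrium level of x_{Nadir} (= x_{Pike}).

22.2

Mine Nadir's profit: π = x_{Nadir}(114 − 2x_{Nadir} − x_{Pike}) − 3x_{Nadir}.
∂π/∂x_{Nadir} = 111 − 4x_{Nadir} − x_{Pike} = 0 ⇒ x_{Nadir} = 27.75 − 0.25x_{Pike}.
By symmetry x_{Pike} = x_{Nadir}; substituting into the reaction function, 1.25x_{Nadir} = 27.75 and x_{Nadir} = 22.2.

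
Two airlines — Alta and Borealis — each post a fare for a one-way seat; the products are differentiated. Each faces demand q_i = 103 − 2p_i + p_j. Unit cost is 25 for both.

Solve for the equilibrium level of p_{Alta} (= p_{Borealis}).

51

Alta's profit: π = (p_{Alta} − 25)(103 − 2p_{Alta} + p_{Borealis}).
∂π/∂p_{Alta} = 153 − 4p_{Alta} + p_{Borealis} = 0 ⇒ p_{Alta} = 38.25 + 0.25p_{Borealis}.
Setting p_{Alta} = p_{Borealis} in the reaction function: p_{Alta} = 38.25 + 0.25p_{Alta}, so p_{Alta} = 38.25 / 0.75 = 51.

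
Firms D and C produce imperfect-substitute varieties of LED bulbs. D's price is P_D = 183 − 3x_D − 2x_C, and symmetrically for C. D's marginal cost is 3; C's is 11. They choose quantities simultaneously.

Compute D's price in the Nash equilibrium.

Firm D's profit: π = x_D(183 − 3x_D − 2x_C) − 3x_D.
∂π/∂x_D = 180 − 6x_D − 2x_C = 0 ⇒ x_D = 30 − (1/3)x_C.
Similarly x_C = 86/3 − (1/3)x_D.
Plugging x_C into D's best response: x_D = 30 − (1/3)(86/3 − (1/3)x_D) ⇒ (8/9)x_D = 184/9, so x_D = 23.
Then x_C = 86/3 − (1/3)·23 = 21.
P_D = 183 − 3·23 − 2·21 = 72.

72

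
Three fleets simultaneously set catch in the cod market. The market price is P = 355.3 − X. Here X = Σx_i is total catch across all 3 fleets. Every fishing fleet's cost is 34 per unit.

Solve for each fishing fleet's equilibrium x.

80.325

A representative fishing fleet's profit is π_i = x_i(355.3 − X) − 34x_i, with X = x_i + Σ_{j≠i} x_j.
First-order condition: 321.3 − 2x_i − Σ_{j≠i} x_j = 0.
With identical fishing fleets, set every x_j = x: then 321.3 − 2x − 2x = 0, i.e. x = 321.3/4 = 80.325.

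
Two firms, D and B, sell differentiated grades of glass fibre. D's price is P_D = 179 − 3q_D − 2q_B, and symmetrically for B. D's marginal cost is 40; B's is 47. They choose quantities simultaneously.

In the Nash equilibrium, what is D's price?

Firm D's profit: π = q_D(179 − 3q_D − 2q_B) − 40q_D.
∂π/∂q_D = 139 − 6q_D − 2q_B = 0 ⇒ q_D = 139/6 − (1/3)q_B.
Similarly q_B = 22 − (1/3)q_D.
Plugging q_B into D's best response: q_D = 139/6 − (1/3)(22 − (1/3)q_D) ⇒ (8/9)q_D = 95/6, so q_D = 17.8125.
Then q_B = 22 − (1/3)·17.8125 = 16.0625.
P_D = 179 − 3·17.8125 − 2·16.0625 = 93.4375.

93.4375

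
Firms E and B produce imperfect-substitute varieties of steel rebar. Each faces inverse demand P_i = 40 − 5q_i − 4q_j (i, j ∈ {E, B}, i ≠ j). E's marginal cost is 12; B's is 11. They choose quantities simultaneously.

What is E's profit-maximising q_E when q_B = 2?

2

Firm E's profit: π = q_E(40 − 5q_E − 4q_B) − 12q_E.
∂π/∂q_E = 28 − 10q_E − 4q_B = 0 ⇒ q_E = 2.8 − 0.4q_B.
At q_B = 2: q_E = 2.8 − 0.4·2 = 2.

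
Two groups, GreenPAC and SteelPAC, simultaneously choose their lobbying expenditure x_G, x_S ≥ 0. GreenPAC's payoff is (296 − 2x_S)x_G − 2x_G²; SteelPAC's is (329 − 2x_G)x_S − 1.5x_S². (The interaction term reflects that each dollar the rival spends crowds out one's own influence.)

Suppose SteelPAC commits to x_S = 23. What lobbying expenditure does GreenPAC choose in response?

62.5

Expanding GreenPAC's payoff: 296x_G − 2x_Sx_G − 2x_G².
∂π/∂x_G = 296 − 2x_S − 4x_G = 0, so x_G = 74 − 0.5x_S.
At x_S = 23: x_G = 74 − 0.5·23 = 62.5.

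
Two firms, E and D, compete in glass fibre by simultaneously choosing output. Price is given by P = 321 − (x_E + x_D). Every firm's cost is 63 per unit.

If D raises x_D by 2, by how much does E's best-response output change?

Firm E's profit: π = x_E(321 − (x_E + x_D)) − 63x_E.
∂π/∂x_E = 258 − 2x_E − x_D = 0, so x_E = 129 − 0.5x_D.
The reaction-function slope is −0.5, so a 2-unit rise in x_D moves x_E by −0.5 × 2 = −1. E's best response falls — the actions are strategic substitutes.

-1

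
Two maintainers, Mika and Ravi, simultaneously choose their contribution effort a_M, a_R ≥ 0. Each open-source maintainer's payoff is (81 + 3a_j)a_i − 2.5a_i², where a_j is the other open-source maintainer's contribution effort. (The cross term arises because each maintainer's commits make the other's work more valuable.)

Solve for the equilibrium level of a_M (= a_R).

40.5

Mika's payoff is (81 + 3a_R)a_M − 2.5a_M².
∂π/∂a_M = 81 + 3a_R − 5a_M = 0, so a_M = 16.2 + 0.6a_R.
The game is symmetric, so in equilibrium a_R = a_M: the reaction function gives 0.4a_M = 16.2, hence a_M = 40.5.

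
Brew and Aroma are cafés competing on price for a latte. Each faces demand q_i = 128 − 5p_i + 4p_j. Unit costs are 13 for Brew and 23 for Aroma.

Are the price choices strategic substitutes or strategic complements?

strategic complements

Brew's profit: π = (p_{Brew} − 13)(128 − 5p_{Brew} + 4p_{Aroma}).
∂π/∂p_{Brew} = 193 − 10p_{Brew} + 4p_{Aroma} = 0 ⇒ p_{Brew} = 19.3 + 0.4p_{Aroma}.
The best-response slope dp_{Brew}/dp_{Aroma} = 0.4 > 0: the reaction function is upward-sloping, so the choices are strategic complements.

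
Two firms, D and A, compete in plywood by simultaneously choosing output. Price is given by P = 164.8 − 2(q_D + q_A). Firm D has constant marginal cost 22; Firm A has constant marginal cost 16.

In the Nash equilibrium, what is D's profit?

1039.68

Firm D's profit: π = q_D(164.8 − 2(q_D + q_A)) − 22q_D.
∂π/∂q_D = 142.8 − 4q_D − 2q_A = 0, so q_D = 35.7 − 0.5q_A.
By the same steps for A: q_A = 37.2 − 0.5q_D.
Solving the two reaction functions simultaneously: (1 − (−0.5)(−0.5))q_D = 35.7 − 0.5·37.2, so 0.75q_D = 17.1 and q_D = 22.8.
Then q_A = 37.2 − 0.5·22.8 = 25.8.
Price P = 164.8 − 2·48.6 = 67.6.
D's profit: (67.6 − 22)·22.8 = 1039.68.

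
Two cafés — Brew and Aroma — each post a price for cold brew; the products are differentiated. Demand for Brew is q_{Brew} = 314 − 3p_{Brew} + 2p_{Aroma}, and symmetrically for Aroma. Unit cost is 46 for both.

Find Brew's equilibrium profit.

13467

Brew's profit: π = (p_{Brew} − 46)(314 − 3p_{Brew} + 2p_{Aroma}).
∂π/∂p_{Brew} = 452 − 6p_{Brew} + 2p_{Aroma} = 0 ⇒ p_{Brew} = 226/3 + (1/3)p_{Aroma}.
Setting p_{Brew} = p_{Aroma} in the reaction function: p_{Brew} = 226/3 + (1/3)p_{Brew}, so p_{Brew} = (226/3) / (2/3) = 113.
q_{Brew} = 314 − 3·113 + 2·113 = 201.
Profit = (113 − 46)·201 = 13467.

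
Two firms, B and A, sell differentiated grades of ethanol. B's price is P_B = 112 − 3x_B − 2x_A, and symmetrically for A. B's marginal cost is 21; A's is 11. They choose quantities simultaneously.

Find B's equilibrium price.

53.25

Firm B's profit: π = x_B(112 − 3x_B − 2x_A) − 21x_B.
∂π/∂x_B = 91 − 6x_B − 2x_A = 0 ⇒ x_B = 91/6 − (1/3)x_A.
Similarly x_A = 101/6 − (1/3)x_B.
Substituting the second reaction function into the first: x_B = 91/6 − (1/3)(101/6 − (1/3)x_B), which gives (8/9)x_B = 86/9 ⇒ x_B = 10.75.
Then x_A = 101/6 − (1/3)·10.75 = 13.25.
P_B = 112 − 3·10.75 − 2·13.25 = 53.25.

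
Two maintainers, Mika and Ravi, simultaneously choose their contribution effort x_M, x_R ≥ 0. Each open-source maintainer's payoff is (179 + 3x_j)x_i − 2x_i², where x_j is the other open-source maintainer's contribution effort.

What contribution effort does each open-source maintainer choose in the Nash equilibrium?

Mika's payoff is (179 + 3x_R)x_M − 2x_M².
∂π/∂x_M = 179 + 3x_R − 4x_M = 0, so x_M = 44.75 + 0.75x_R.
By symmetry x_R = x_M; substituting into the reaction function, 0.25x_M = 44.75 and x_M = 179.

179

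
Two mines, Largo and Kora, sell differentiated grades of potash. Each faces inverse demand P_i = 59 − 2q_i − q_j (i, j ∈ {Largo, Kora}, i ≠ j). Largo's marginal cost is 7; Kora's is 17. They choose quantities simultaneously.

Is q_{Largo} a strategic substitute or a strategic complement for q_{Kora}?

Mine Largo's profit: π = q_{Largo}(59 − 2q_{Largo} − q_{Kora}) − 7q_{Largo}.
∂π/∂q_{Largo} = 52 − 4q_{Largo} − q_{Kora} = 0 ⇒ q_{Largo} = 13 − 0.25q_{Kora}.
The best-response slope dq_{Largo}/dq_{Kora} = −0.25 < 0: the reaction function is downward-sloping, so the choices are strategic substitutes.

strategic substitutes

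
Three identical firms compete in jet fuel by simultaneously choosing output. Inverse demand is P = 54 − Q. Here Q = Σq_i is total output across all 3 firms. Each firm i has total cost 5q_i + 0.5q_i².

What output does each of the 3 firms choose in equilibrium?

9.8

A representative firm's profit is π_i = q_i(54 − Q) − 5q_i − 0.5q_i², with Q = q_i + Σ_{j≠i} q_j.
First-order condition: 49 − 3q_i − Σ_{j≠i} q_j = 0.
Imposing symmetry (q_j = q for all j) turns Σ_{j≠i} q_j into 2q, so 49 = 5q and q = 9.8.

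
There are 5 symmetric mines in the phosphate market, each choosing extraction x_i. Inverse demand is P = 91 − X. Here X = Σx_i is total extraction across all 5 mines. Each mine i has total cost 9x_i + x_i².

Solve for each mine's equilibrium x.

10.25

A representative mine's profit is π_i = x_i(91 − X) − 9x_i − x_i², with X = x_i + Σ_{j≠i} x_j.
First-order condition: 82 − 4x_i − Σ_{j≠i} x_j = 0.
In a symmetric equilibrium every mine chooses the same x, so Σ_{j≠i} x_j = 4x. The condition becomes 82 − 8x = 0, giving x = 82/8 = 10.25.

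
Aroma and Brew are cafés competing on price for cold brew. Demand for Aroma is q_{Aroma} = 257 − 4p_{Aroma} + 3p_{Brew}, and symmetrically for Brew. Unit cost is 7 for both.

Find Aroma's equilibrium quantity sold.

Aroma's profit: π = (p_{Aroma} − 7)(257 − 4p_{Aroma} + 3p_{Brew}).
∂π/∂p_{Aroma} = 285 − 8p_{Aroma} + 3p_{Brew} = 0 ⇒ p_{Aroma} = 35.625 + 0.375p_{Brew}.
The game is symmetric, so in equilibrium p_{Brew} = p_{Aroma}: the reaction function gives 0.625p_{Aroma} = 35.625, hence p_{Aroma} = 57.
q_{Aroma} = 257 − 4·57 + 3·57 = 200.

200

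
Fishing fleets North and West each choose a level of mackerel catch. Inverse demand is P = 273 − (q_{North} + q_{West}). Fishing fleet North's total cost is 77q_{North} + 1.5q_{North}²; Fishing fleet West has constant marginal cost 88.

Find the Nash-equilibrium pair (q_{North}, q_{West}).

23, 81

Fishing fleet North's profit: π = q_{North}(273 − (q_{North} + q_{West})) − 77q_{North} − 1.5q_{North}².
∂π/∂q_{North} = 196 − 5q_{North} − q_{West} = 0, so q_{North} = 39.2 − 0.2q_{West}.
For West: ∂π/∂q_{West} = 185 − 2q_{West} − q_{North} = 0 ⇒ q_{West} = 92.5 − 0.5q_{North}.
Substituting the second reaction function into the first: q_{North} = 39.2 − 0.2(92.5 − 0.5q_{North}), which gives 0.9q_{North} = 20.7 ⇒ q_{North} = 23.
Then q_{West} = 92.5 − 0.5·23 = 81.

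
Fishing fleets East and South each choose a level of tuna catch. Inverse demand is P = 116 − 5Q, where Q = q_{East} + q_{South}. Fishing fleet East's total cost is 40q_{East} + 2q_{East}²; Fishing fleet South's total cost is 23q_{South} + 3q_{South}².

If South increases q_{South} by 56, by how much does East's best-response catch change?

-20

Fishing fleet East's profit: π = q_{East}(116 − 5(q_{East} + q_{South})) − 40q_{East} − 2q_{East}².
∂π/∂q_{East} = 76 − 14q_{East} − 5q_{South} = 0, so q_{East} = 38/7 − (5/14)q_{South}.
The reaction-function slope is −5/14, so a 56-unit rise in q_{South} moves q_{East} by −5/14 × 56 = −20. East's best response falls — the actions are strategic substitutes.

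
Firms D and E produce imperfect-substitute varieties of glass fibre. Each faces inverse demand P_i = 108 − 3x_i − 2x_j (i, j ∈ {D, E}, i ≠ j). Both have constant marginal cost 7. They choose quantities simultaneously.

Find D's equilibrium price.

Firm D's profit: π = x_D(108 − 3x_D − 2x_E) − 7x_D.
∂π/∂x_D = 101 − 6x_D − 2x_E = 0 ⇒ x_D = 101/6 − (1/3)x_E.
Setting x_D = x_E in the reaction function: x_D = 101/6 − (1/3)x_D, so x_D = (101/6) / (4/3) = 12.625.
P_D = 108 − 3·12.625 − 2·12.625 = 44.875.

44.875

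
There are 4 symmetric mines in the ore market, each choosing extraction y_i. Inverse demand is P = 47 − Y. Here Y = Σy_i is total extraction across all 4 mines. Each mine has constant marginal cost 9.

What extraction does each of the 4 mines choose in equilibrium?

A representative mine's profit is π_i = y_i(47 − Y) − 9y_i, with Y = y_i + Σ_{j≠i} y_j.
First-order condition: 38 − 2y_i − Σ_{j≠i} y_j = 0.
In a symmetric equilibrium every mine chooses the same y, so Σ_{j≠i} y_j = 3y. The condition becomes 38 − 5y = 0, giving y = 38/5 = 7.6.

7.6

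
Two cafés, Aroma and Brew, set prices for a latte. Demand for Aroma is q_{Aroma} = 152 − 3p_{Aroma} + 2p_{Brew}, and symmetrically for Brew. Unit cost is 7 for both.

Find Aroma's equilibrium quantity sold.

108.75

Aroma's profit: π = (p_{Aroma} − 7)(152 − 3p_{Aroma} + 2p_{Brew}).
∂π/∂p_{Aroma} = 173 − 6p_{Aroma} + 2p_{Brew} = 0 ⇒ p_{Aroma} = 173/6 + (1/3)p_{Brew}.
By symmetry p_{Brew} = p_{Aroma}; substituting into the reaction function, (2/3)p_{Aroma} = 173/6 and p_{Aroma} = 43.25.
q_{Aroma} = 152 − 3·43.25 + 2·43.25 = 108.75.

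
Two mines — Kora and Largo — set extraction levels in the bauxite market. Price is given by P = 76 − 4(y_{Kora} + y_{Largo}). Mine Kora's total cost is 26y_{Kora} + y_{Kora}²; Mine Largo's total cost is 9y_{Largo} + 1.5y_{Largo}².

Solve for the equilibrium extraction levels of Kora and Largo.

3, 5

Mine Kora's profit: π = y_{Kora}(76 − 4(y_{Kora} + y_{Largo})) − 26y_{Kora} − y_{Kora}².
∂π/∂y_{Kora} = 50 − 10y_{Kora} − 4y_{Largo} = 0, so y_{Kora} = 5 − 0.4y_{Largo}.
For Largo: ∂π/∂y_{Largo} = 67 − 11y_{Largo} − 4y_{Kora} = 0 ⇒ y_{Largo} = 67/11 − (4/11)y_{Kora}.
Substituting the second reaction function into the first: y_{Kora} = 5 − 0.4(67/11 − (4/11)y_{Kora}), which gives (47/55)y_{Kora} = 141/55 ⇒ y_{Kora} = 3.
Then y_{Largo} = 67/11 − (4/11)·3 = 5.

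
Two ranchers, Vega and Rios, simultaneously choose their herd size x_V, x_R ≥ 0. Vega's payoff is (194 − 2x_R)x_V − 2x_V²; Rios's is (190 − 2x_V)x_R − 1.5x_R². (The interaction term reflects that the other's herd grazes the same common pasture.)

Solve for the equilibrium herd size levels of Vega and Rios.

Expanding Vega's payoff: 194x_V − 2x_Rx_V − 2x_V².
∂π/∂x_V = 194 − 2x_R − 4x_V = 0, so x_V = 48.5 − 0.5x_R.
Likewise for Rios: x_R = 190/3 − (2/3)x_V.
Solving the two reaction functions simultaneously: (1 − (−0.5)(−2/3))x_V = 48.5 − 0.5·(190/3), so (2/3)x_V = 101/6 and x_V = 25.25.
Then x_R = 190/3 − (2/3)·25.25 = 46.5.

25.25, 46.5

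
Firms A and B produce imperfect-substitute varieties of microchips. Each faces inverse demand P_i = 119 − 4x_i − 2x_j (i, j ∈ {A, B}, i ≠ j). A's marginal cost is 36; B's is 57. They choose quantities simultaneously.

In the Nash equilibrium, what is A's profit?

Firm A's profit: π = x_A(119 − 4x_A − 2x_B) − 36x_A.
∂π/∂x_A = 83 − 8x_A − 2x_B = 0 ⇒ x_A = 10.375 − 0.25x_B.
Similarly x_B = 7.75 − 0.25x_A.
Plugging x_B into A's best response: x_A = 10.375 − 0.25(7.75 − 0.25x_A) ⇒ 0.9375x_A = 8.4375, so x_A = 9.
Then x_B = 7.75 − 0.25·9 = 5.5.
P_A = 119 − 4·9 − 2·5.5 = 72.
Profit = (72 − 36)·9 = 324.

324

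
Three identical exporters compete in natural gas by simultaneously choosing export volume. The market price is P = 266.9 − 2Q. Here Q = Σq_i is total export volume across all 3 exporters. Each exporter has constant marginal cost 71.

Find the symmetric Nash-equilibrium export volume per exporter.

24.4875

A representative exporter's profit is π_i = q_i(266.9 − 2Q) − 71q_i, with Q = q_i + Σ_{j≠i} q_j.
First-order condition: 195.9 − 4q_i − 2Σ_{j≠i} q_j = 0.
Imposing symmetry (q_j = q for all j) turns Σ_{j≠i} q_j into 2q, so 195.9 = 8q and q = 24.4875.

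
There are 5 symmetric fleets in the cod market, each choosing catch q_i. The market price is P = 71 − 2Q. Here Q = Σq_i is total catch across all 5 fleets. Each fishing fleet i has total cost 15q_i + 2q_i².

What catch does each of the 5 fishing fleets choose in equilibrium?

A representative fishing fleet's profit is π_i = q_i(71 − 2Q) − 15q_i − 2q_i², with Q = q_i + Σ_{j≠i} q_j.
First-order condition: 56 − 8q_i − 2Σ_{j≠i} q_j = 0.
In a symmetric equilibrium every fishing fleet chooses the same q, so Σ_{j≠i} q_j = 4q. The condition becomes 56 − 16q = 0, giving q = 56/16 = 3.5.

3.5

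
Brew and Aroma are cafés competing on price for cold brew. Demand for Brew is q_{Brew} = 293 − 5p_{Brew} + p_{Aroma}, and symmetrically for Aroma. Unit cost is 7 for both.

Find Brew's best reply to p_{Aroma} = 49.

37.7

Brew's profit: π = (p_{Brew} − 7)(293 − 5p_{Brew} + p_{Aroma}).
∂π/∂p_{Brew} = 328 − 10p_{Brew} + p_{Aroma} = 0 ⇒ p_{Brew} = 32.8 + 0.1p_{Aroma}.
At p_{Aroma} = 49: p_{Brew} = 32.8 + 0.1·49 = 37.7.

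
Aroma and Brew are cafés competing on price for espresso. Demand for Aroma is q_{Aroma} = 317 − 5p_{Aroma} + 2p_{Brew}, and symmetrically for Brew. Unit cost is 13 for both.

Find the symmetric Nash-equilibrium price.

Aroma's profit: π = (p_{Aroma} − 13)(317 − 5p_{Aroma} + 2p_{Brew}).
∂π/∂p_{Aroma} = 382 − 10p_{Aroma} + 2p_{Brew} = 0 ⇒ p_{Aroma} = 38.2 + 0.2p_{Brew}.
By symmetry p_{Brew} = p_{Aroma}; substituting into the reaction function, 0.8p_{Aroma} = 38.2 and p_{Aroma} = 47.75.

47.75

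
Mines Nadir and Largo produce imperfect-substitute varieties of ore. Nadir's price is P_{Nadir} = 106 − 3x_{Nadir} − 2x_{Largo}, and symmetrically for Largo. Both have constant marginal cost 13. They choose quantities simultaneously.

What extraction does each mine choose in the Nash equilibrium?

Mine Nadir's profit: π = x_{Nadir}(106 − 3x_{Nadir} − 2x_{Largo}) − 13x_{Nadir}.
∂π/∂x_{Nadir} = 93 − 6x_{Nadir} − 2x_{Largo} = 0 ⇒ x_{Nadir} = 15.5 − (1/3)x_{Largo}.
The game is symmetric, so in equilibrium x_{Largo} = x_{Nadir}: the reaction function gives (4/3)x_{Nadir} = 15.5, hence x_{Nadir} = 11.625.

11.625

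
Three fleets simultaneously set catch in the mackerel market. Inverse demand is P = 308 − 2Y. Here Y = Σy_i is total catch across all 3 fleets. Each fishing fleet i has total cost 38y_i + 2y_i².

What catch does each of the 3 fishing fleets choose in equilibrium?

22.5

A representative fishing fleet's profit is π_i = y_i(308 − 2Y) − 38y_i − 2y_i², with Y = y_i + Σ_{j≠i} y_j.
First-order condition: 270 − 8y_i − 2Σ_{j≠i} y_j = 0.
Imposing symmetry (y_j = y for all j) turns Σ_{j≠i} y_j into 2y, so 270 = 12y and y = 22.5.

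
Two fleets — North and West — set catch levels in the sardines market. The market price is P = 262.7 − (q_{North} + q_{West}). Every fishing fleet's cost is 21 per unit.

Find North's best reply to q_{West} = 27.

107.35

Fishing fleet North's profit: π = q_{North}(262.7 − (q_{North} + q_{West})) − 21q_{North}.
∂π/∂q_{North} = 241.7 − 2q_{North} − q_{West} = 0, so q_{North} = 120.85 − 0.5q_{West}.
At q_{West} = 27: q_{North} = 120.85 − 0.5·27 = 107.35.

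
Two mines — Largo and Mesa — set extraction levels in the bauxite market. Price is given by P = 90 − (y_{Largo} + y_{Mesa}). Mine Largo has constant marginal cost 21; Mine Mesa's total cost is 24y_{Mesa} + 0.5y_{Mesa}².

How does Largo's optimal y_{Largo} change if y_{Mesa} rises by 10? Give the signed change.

Mine Largo's profit: π = y_{Largo}(90 − (y_{Largo} + y_{Mesa})) − 21y_{Largo}.
∂π/∂y_{Largo} = 69 − 2y_{Largo} − y_{Mesa} = 0, so y_{Largo} = 34.5 − 0.5y_{Mesa}.
The reaction-function slope is −0.5, so a 10-unit rise in y_{Mesa} moves y_{Largo} by −0.5 × 10 = −5. Largo's best response falls — the actions are strategic substitutes.

-5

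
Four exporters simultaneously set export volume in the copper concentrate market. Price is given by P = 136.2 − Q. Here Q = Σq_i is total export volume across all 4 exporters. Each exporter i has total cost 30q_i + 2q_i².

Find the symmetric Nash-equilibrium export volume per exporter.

A representative exporter's profit is π_i = q_i(136.2 − Q) − 30q_i − 2q_i², with Q = q_i + Σ_{j≠i} q_j.
First-order condition: 106.2 − 6q_i − Σ_{j≠i} q_j = 0.
With identical exporters, set every q_j = q: then 106.2 − 6q − 3q = 0, i.e. q = 106.2/9 = 11.8.

11.8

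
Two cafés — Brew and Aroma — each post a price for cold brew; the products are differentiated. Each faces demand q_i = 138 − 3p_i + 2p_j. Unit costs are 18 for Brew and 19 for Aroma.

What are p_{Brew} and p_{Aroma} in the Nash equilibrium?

48.1875, 48.5625

Brew's profit: π = (p_{Brew} − 18)(138 − 3p_{Brew} + 2p_{Aroma}).
∂π/∂p_{Brew} = 192 − 6p_{Brew} + 2p_{Aroma} = 0 ⇒ p_{Brew} = 32 + (1/3)p_{Aroma}.
Similarly p_{Aroma} = 32.5 + (1/3)p_{Brew}.
Plugging p_{Aroma} into Brew's best response: p_{Brew} = 32 + (1/3)(32.5 + (1/3)p_{Brew}) ⇒ (8/9)p_{Brew} = 257/6, so p_{Brew} = 48.1875.
Then p_{Aroma} = 32.5 + (1/3)·48.1875 = 48.5625.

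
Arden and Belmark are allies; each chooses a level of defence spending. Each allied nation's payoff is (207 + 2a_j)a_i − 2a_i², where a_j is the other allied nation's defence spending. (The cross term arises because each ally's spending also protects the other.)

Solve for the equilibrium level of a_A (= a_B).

103.5

Arden's payoff is (207 + 2a_B)a_A − 2a_A².
∂π/∂a_A = 207 + 2a_B − 4a_A = 0, so a_A = 51.75 + 0.5a_B.
The game is symmetric, so in equilibrium a_B = a_A: the reaction function gives 0.5a_A = 51.75, hence a_A = 103.5.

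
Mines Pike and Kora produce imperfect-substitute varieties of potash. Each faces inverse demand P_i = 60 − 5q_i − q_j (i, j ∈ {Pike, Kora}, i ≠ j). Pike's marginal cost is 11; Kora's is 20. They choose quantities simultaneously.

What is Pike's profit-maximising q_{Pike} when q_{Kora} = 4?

Mine Pike's profit: π = q_{Pike}(60 − 5q_{Pike} − q_{Kora}) − 11q_{Pike}.
∂π/∂q_{Pike} = 49 − 10q_{Pike} − q_{Kora} = 0 ⇒ q_{Pike} = 4.9 − 0.1q_{Kora}.
At q_{Kora} = 4: q_{Pike} = 4.9 − 0.1·4 = 4.5.

4.5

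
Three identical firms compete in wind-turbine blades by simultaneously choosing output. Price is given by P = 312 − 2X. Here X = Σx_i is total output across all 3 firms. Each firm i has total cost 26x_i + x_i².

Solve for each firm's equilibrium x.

28.6

A representative firm's profit is π_i = x_i(312 − 2X) − 26x_i − x_i², with X = x_i + Σ_{j≠i} x_j.
First-order condition: 286 − 6x_i − 2Σ_{j≠i} x_j = 0.
Imposing symmetry (x_j = x for all j) turns Σ_{j≠i} x_j into 2x, so 286 = 10x and x = 28.6.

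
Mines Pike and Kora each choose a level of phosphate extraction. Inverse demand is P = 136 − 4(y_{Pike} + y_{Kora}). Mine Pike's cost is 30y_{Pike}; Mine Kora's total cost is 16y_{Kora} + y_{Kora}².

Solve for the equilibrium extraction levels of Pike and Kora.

Mine Pike's profit: π = y_{Pike}(136 − 4(y_{Pike} + y_{Kora})) − 30y_{Pike}.
∂π/∂y_{Pike} = 106 − 8y_{Pike} − 4y_{Kora} = 0, so y_{Pike} = 13.25 − 0.5y_{Kora}.
For Kora: ∂π/∂y_{Kora} = 120 − 10y_{Kora} − 4y_{Pike} = 0 ⇒ y_{Kora} = 12 − 0.4y_{Pike}.
Substituting the second reaction function into the first: y_{Pike} = 13.25 − 0.5(12 − 0.4y_{Pike}), which gives 0.8y_{Pike} = 7.25 ⇒ y_{Pike} = 9.0625.
Then y_{Kora} = 12 − 0.4·9.0625 = 8.375.

9.0625, 8.375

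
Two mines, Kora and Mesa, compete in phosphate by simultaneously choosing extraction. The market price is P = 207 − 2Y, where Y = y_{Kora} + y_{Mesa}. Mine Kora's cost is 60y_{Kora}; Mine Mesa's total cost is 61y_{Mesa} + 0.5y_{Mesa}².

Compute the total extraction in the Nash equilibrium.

45.8125

Mine Kora's profit: π = y_{Kora}(207 − 2(y_{Kora} + y_{Mesa})) − 60y_{Kora}.
∂π/∂y_{Kora} = 147 − 4y_{Kora} − 2y_{Mesa} = 0, so y_{Kora} = 36.75 − 0.5y_{Mesa}.
For Mesa: ∂π/∂y_{Mesa} = 146 − 5y_{Mesa} − 2y_{Kora} = 0 ⇒ y_{Mesa} = 29.2 − 0.4y_{Kora}.
Plugging y_{Mesa} into Kora's best response: y_{Kora} = 36.75 − 0.5(29.2 − 0.4y_{Kora}) ⇒ 0.8y_{Kora} = 22.15, so y_{Kora} = 27.6875.
Then y_{Mesa} = 29.2 − 0.4·27.6875 = 18.125.
Total extraction: 27.6875 + 18.125 = 45.8125.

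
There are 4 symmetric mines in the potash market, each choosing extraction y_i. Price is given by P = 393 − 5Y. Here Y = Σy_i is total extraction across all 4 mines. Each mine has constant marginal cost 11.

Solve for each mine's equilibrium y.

15.28

A representative mine's profit is π_i = y_i(393 − 5Y) − 11y_i, with Y = y_i + Σ_{j≠i} y_j.
First-order condition: 382 − 10y_i − 5Σ_{j≠i} y_j = 0.
Imposing symmetry (y_j = y for all j) turns Σ_{j≠i} y_j into 3y, so 382 = 25y and y = 15.28.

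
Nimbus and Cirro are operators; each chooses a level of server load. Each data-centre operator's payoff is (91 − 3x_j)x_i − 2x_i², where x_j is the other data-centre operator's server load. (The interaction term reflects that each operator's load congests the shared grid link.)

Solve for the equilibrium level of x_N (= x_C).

Nimbus's payoff is (91 − 3x_C)x_N − 2x_N².
∂π/∂x_N = 91 − 3x_C − 4x_N = 0, so x_N = 22.75 − 0.75x_C.
Setting x_N = x_C in the reaction function: x_N = 22.75 − 0.75x_N, so x_N = 22.75 / 1.75 = 13.

13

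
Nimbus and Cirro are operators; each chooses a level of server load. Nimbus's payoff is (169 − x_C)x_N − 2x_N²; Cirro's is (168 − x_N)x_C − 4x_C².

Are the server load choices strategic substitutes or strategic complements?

strategic substitutes

Expanding Nimbus's payoff: 169x_N − x_Cx_N − 2x_N².
∂π/∂x_N = 169 − x_C − 4x_N = 0, so x_N = 42.25 − 0.25x_C.
The best-response slope dx_N/dx_C = −0.25 < 0: the reaction function is downward-sloping, so the choices are strategic substitutes.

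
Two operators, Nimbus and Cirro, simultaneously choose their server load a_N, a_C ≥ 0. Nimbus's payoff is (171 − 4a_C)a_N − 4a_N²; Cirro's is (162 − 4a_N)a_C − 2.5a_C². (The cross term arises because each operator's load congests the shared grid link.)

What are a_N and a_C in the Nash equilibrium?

8.625, 25.5

Expanding Nimbus's payoff: 171a_N − 4a_Ca_N − 4a_N².
∂π/∂a_N = 171 − 4a_C − 8a_N = 0, so a_N = 21.375 − 0.5a_C.
Likewise for Cirro: a_C = 32.4 − 0.8a_N.
Solving the two reaction functions simultaneously: (1 − (−0.5)(−0.8))a_N = 21.375 − 0.5·32.4, so 0.6a_N = 5.175 and a_N = 8.625.
Then a_C = 32.4 − 0.8·8.625 = 25.5.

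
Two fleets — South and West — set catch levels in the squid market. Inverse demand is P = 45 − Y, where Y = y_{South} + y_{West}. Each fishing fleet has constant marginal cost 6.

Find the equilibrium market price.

19

Fishing fleet South's profit: π = y_{South}(45 − (y_{South} + y_{West})) − 6y_{South}.
∂π/∂y_{South} = 39 − 2y_{South} − y_{West} = 0, so y_{South} = 19.5 − 0.5y_{West}.
The game is symmetric, so in equilibrium y_{West} = y_{South}: the reaction function gives 1.5y_{South} = 19.5, hence y_{South} = 13.
Equilibrium price: P = 45 − 26 = 19.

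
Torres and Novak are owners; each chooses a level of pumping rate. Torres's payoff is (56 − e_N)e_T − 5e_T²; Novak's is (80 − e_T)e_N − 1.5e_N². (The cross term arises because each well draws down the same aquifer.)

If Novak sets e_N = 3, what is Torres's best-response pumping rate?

Expanding Torres's payoff: 56e_T − e_Ne_T − 5e_T².
∂π/∂e_T = 56 − e_N − 10e_T = 0, so e_T = 5.6 − 0.1e_N.
At e_N = 3: e_T = 5.6 − 0.1·3 = 5.3.

5.3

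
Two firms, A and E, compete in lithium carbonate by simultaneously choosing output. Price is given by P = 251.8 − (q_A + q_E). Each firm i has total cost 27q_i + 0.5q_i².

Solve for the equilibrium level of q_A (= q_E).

56.2

Firm A's profit: π = q_A(251.8 − (q_A + q_E)) − 27q_A − 0.5q_A².
∂π/∂q_A = 224.8 − 3q_A − q_E = 0, so q_A = 1124/15 − (1/3)q_E.
By symmetry q_E = q_A; substituting into the reaction function, (4/3)q_A = 1124/15 and q_A = 56.2.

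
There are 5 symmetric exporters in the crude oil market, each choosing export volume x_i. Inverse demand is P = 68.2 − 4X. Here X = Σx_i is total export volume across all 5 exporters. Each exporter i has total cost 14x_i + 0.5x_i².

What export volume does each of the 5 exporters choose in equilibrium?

A representative exporter's profit is π_i = x_i(68.2 − 4X) − 14x_i − 0.5x_i², with X = x_i + Σ_{j≠i} x_j.
First-order condition: 54.2 − 9x_i − 4Σ_{j≠i} x_j = 0.
With identical exporters, set every x_j = x: then 54.2 − 9x − 16x = 0, i.e. x = 54.2/25 = 2.168.

2.168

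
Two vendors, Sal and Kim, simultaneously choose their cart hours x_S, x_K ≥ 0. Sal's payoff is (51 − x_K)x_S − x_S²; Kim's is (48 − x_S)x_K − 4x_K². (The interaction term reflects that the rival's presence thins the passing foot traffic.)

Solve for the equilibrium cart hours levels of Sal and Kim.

Expanding Sal's payoff: 51x_S − x_Kx_S − x_S².
∂π/∂x_S = 51 − x_K − 2x_S = 0, so x_S = 25.5 − 0.5x_K.
Likewise for Kim: x_K = 6 − 0.125x_S.
Substituting the second reaction function into the first: x_S = 25.5 − 0.5(6 − 0.125x_S), which gives 0.9375x_S = 22.5 ⇒ x_S = 24.
Then x_K = 6 − 0.125·24 = 3.

24, 3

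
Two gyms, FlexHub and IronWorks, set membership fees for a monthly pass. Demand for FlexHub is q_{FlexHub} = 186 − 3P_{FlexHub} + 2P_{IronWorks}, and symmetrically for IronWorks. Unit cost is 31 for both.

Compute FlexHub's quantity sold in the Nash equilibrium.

116.25

FlexHub's profit: π = (P_{FlexHub} − 31)(186 − 3P_{FlexHub} + 2P_{IronWorks}).
∂π/∂P_{FlexHub} = 279 − 6P_{FlexHub} + 2P_{IronWorks} = 0 ⇒ P_{FlexHub} = 46.5 + (1/3)P_{IronWorks}.
By symmetry P_{IronWorks} = P_{FlexHub}; substituting into the reaction function, (2/3)P_{FlexHub} = 46.5 and P_{FlexHub} = 69.75.
q_{FlexHub} = 186 − 3·69.75 + 2·69.75 = 116.25.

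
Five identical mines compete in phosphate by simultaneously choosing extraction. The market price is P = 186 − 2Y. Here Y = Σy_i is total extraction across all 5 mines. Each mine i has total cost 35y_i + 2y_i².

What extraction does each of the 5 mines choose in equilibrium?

A representative mine's profit is π_i = y_i(186 − 2Y) − 35y_i − 2y_i², with Y = y_i + Σ_{j≠i} y_j.
First-order condition: 151 − 8y_i − 2Σ_{j≠i} y_j = 0.
Imposing symmetry (y_j = y for all j) turns Σ_{j≠i} y_j into 4y, so 151 = 16y and y = 9.4375.

9.4375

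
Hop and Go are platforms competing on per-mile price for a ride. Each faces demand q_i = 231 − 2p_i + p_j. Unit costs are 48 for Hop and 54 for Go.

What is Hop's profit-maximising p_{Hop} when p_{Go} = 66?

Hop's profit: π = (p_{Hop} − 48)(231 − 2p_{Hop} + p_{Go}).
∂π/∂p_{Hop} = 327 − 4p_{Hop} + p_{Go} = 0 ⇒ p_{Hop} = 81.75 + 0.25p_{Go}.
At p_{Go} = 66: p_{Hop} = 81.75 + 0.25·66 = 98.25.

98.25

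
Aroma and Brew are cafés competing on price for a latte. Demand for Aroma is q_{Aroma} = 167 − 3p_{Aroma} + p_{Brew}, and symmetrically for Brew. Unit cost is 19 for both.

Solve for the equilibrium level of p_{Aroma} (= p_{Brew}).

44.8

Aroma's profit: π = (p_{Aroma} − 19)(167 − 3p_{Aroma} + p_{Brew}).
∂π/∂p_{Aroma} = 224 − 6p_{Aroma} + p_{Brew} = 0 ⇒ p_{Aroma} = 112/3 + (1/6)p_{Brew}.
The game is symmetric, so in equilibrium p_{Brew} = p_{Aroma}: the reaction function gives (5/6)p_{Aroma} = 112/3, hence p_{Aroma} = 44.8.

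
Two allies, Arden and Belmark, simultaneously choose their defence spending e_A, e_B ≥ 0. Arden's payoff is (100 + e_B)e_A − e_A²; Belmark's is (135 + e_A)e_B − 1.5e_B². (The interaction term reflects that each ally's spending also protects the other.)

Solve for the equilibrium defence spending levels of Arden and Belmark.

87, 74

Expanding Arden's payoff: 100e_A + e_Be_A − e_A².
∂π/∂e_A = 100 + e_B − 2e_A = 0, so e_A = 50 + 0.5e_B.
Likewise for Belmark: e_B = 45 + (1/3)e_A.
Substituting the second reaction function into the first: e_A = 50 + 0.5(45 + (1/3)e_A), which gives (5/6)e_A = 72.5 ⇒ e_A = 87.
Then e_B = 45 + (1/3)·87 = 74.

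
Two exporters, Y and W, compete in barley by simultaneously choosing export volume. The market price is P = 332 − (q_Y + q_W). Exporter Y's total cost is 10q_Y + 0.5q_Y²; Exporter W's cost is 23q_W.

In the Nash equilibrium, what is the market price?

144

Exporter Y's profit: π = q_Y(332 − (q_Y + q_W)) − 10q_Y − 0.5q_Y².
∂π/∂q_Y = 322 − 3q_Y − q_W = 0, so q_Y = 322/3 − (1/3)q_W.
For W: ∂π/∂q_W = 309 − 2q_W − q_Y = 0 ⇒ q_W = 154.5 − 0.5q_Y.
Substituting the second reaction function into the first: q_Y = 322/3 − (1/3)(154.5 − 0.5q_Y), which gives (5/6)q_Y = 335/6 ⇒ q_Y = 67.
Then q_W = 154.5 − 0.5·67 = 121.
Equilibrium price: P = 332 − 188 = 144.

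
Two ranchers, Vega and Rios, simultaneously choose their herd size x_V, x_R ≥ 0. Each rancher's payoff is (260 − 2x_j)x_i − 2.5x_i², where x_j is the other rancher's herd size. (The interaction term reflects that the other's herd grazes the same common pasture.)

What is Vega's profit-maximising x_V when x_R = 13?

46.8

Vega's payoff is (260 − 2x_R)x_V − 2.5x_V².
∂π/∂x_V = 260 − 2x_R − 5x_V = 0, so x_V = 52 − 0.4x_R.
At x_R = 13: x_V = 52 − 0.4·13 = 46.8.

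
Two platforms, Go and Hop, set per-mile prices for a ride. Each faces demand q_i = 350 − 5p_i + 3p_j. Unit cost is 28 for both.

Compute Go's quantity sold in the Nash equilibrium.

210

Go's profit: π = (p_{Go} − 28)(350 − 5p_{Go} + 3p_{Hop}).
∂π/∂p_{Go} = 490 − 10p_{Go} + 3p_{Hop} = 0 ⇒ p_{Go} = 49 + 0.3p_{Hop}.
Setting p_{Go} = p_{Hop} in the reaction function: p_{Go} = 49 + 0.3p_{Go}, so p_{Go} = 49 / 0.7 = 70.
q_{Go} = 350 − 5·70 + 3·70 = 210.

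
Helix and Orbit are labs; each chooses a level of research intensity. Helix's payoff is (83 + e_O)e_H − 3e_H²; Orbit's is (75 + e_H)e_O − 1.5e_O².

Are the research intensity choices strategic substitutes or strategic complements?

Expanding Helix's payoff: 83e_H + e_Oe_H − 3e_H².
∂π/∂e_H = 83 + e_O − 6e_H = 0, so e_H = 83/6 + (1/6)e_O.
The best-response slope de_H/de_O = 1/6 > 0: the reaction function is upward-sloping, so the choices are strategic complements.

strategic complements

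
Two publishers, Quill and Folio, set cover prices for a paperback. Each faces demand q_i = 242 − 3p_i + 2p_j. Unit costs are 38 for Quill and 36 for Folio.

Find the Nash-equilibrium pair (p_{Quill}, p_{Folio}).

Quill's profit: π = (p_{Quill} − 38)(242 − 3p_{Quill} + 2p_{Folio}).
∂π/∂p_{Quill} = 356 − 6p_{Quill} + 2p_{Folio} = 0 ⇒ p_{Quill} = 178/3 + (1/3)p_{Folio}.
Similarly p_{Folio} = 175/3 + (1/3)p_{Quill}.
Plugging p_{Folio} into Quill's best response: p_{Quill} = 178/3 + (1/3)(175/3 + (1/3)p_{Quill}) ⇒ (8/9)p_{Quill} = 709/9, so p_{Quill} = 88.625.
Then p_{Folio} = 175/3 + (1/3)·88.625 = 87.875.

88.625, 87.875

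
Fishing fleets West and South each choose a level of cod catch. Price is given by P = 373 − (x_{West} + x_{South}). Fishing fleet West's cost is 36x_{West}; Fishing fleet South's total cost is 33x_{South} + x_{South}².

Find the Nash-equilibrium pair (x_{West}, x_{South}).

144, 49

Fishing fleet West's profit: π = x_{West}(373 − (x_{West} + x_{South})) − 36x_{West}.
∂π/∂x_{West} = 337 − 2x_{West} − x_{South} = 0, so x_{West} = 168.5 − 0.5x_{South}.
For South: ∂π/∂x_{South} = 340 − 4x_{South} − x_{West} = 0 ⇒ x_{South} = 85 − 0.25x_{West}.
Plugging x_{South} into West's best response: x_{West} = 168.5 − 0.5(85 − 0.25x_{West}) ⇒ 0.875x_{West} = 126, so x_{West} = 144.
Then x_{South} = 85 − 0.25·144 = 49.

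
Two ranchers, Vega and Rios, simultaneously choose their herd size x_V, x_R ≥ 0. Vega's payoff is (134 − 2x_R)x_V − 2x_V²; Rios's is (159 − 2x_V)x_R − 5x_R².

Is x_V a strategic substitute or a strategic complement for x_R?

strategic substitutes

Expanding Vega's payoff: 134x_V − 2x_Rx_V − 2x_V².
∂π/∂x_V = 134 − 2x_R − 4x_V = 0, so x_V = 33.5 − 0.5x_R.
The best-response slope dx_V/dx_R = −0.5 < 0: the reaction function is downward-sloping, so the choices are strategic substitutes.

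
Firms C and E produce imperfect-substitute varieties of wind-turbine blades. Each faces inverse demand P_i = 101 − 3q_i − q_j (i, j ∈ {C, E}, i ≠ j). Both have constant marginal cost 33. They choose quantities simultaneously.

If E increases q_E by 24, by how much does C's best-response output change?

Firm C's profit: π = q_C(101 − 3q_C − q_E) − 33q_C.
∂π/∂q_C = 68 − 6q_C − q_E = 0 ⇒ q_C = 34/3 − (1/6)q_E.
The reaction-function slope is −1/6, so a 24-unit rise in q_E moves q_C by −1/6 × 24 = −4. C's best response falls — the actions are strategic substitutes.

-4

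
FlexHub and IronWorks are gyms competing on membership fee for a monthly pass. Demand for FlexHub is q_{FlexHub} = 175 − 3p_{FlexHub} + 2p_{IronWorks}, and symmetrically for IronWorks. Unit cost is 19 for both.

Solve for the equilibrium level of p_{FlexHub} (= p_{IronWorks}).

58

FlexHub's profit: π = (p_{FlexHub} − 19)(175 − 3p_{FlexHub} + 2p_{IronWorks}).
∂π/∂p_{FlexHub} = 232 − 6p_{FlexHub} + 2p_{IronWorks} = 0 ⇒ p_{FlexHub} = 116/3 + (1/3)p_{IronWorks}.
Setting p_{FlexHub} = p_{IronWorks} in the reaction function: p_{FlexHub} = 116/3 + (1/3)p_{FlexHub}, so p_{FlexHub} = (116/3) / (2/3) = 58.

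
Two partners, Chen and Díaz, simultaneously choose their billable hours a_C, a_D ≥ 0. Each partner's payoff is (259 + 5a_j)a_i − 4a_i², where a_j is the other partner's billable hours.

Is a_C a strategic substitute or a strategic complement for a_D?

strategic complements

Chen's payoff is (259 + 5a_D)a_C − 4a_C².
∂π/∂a_C = 259 + 5a_D − 8a_C = 0, so a_C = 32.375 + 0.625a_D.
The best-response slope da_C/da_D = 0.625 > 0: the reaction function is upward-sloping, so the choices are strategic complements.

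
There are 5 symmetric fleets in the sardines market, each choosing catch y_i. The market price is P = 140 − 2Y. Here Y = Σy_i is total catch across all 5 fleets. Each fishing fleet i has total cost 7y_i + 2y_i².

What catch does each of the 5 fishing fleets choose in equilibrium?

8.3125

A representative fishing fleet's profit is π_i = y_i(140 − 2Y) − 7y_i − 2y_i², with Y = y_i + Σ_{j≠i} y_j.
First-order condition: 133 − 8y_i − 2Σ_{j≠i} y_j = 0.
In a symmetric equilibrium every fishing fleet chooses the same y, so Σ_{j≠i} y_j = 4y. The condition becomes 133 − 16y = 0, giving y = 133/16 = 8.3125.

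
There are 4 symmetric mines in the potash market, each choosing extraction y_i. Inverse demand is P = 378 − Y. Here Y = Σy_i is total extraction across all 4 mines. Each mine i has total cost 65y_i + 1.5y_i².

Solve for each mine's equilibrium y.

A representative mine's profit is π_i = y_i(378 − Y) − 65y_i − 1.5y_i², with Y = y_i + Σ_{j≠i} y_j.
First-order condition: 313 − 5y_i − Σ_{j≠i} y_j = 0.
Imposing symmetry (y_j = y for all j) turns Σ_{j≠i} y_j into 3y, so 313 = 8y and y = 39.125.

39.125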